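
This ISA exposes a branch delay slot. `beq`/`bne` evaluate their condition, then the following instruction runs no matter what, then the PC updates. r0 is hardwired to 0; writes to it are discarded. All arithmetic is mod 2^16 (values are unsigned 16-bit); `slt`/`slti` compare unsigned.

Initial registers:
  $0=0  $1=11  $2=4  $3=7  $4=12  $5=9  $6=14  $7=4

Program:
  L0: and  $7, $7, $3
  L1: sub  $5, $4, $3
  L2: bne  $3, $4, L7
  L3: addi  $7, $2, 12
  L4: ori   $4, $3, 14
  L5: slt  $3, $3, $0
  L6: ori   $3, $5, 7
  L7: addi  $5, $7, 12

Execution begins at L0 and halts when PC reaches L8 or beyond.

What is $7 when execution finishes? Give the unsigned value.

#0 and  $7, $7, $3 ; 0/11/4/7/12/9/14/4
#1 sub  $5, $4, $3 ; 0/11/4/7/12/5/14/4
#2 bne  $3, $4, L7 ; 0/11/4/7/12/5/14/4 ; →target
#3 addi  $7, $2, 12 ; 0/11/4/7/12/5/14/16
#7 addi  $5, $7, 12 ; 0/11/4/7/12/28/14/16

16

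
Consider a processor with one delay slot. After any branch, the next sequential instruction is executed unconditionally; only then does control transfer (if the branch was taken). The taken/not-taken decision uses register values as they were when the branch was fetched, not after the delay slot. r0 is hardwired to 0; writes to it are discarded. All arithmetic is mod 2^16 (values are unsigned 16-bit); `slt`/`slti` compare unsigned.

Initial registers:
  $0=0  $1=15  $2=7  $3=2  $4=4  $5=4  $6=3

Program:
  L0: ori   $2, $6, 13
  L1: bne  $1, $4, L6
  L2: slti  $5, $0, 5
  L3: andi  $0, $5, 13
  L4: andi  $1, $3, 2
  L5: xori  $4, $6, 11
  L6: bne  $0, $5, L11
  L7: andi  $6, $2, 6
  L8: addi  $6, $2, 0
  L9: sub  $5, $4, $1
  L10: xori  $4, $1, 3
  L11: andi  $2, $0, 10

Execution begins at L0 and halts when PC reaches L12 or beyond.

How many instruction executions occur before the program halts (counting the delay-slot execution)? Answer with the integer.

PC=0  ori   $2, $6, 13       | $0=0 $1=15 $2=15 $3=2 $4=4 $5=4 $6=3
PC=1  bne  $1, $4, L6        | $0=0 $1=15 $2=15 $3=2 $4=4 $5=4 $6=3  [TAKEN]
PC=2  slti  $5, $0, 5        | $0=0 $1=15 $2=15 $3=2 $4=4 $5=1 $6=3
PC=6  bne  $0, $5, L11       | $0=0 $1=15 $2=15 $3=2 $4=4 $5=1 $6=3  [TAKEN]
PC=7  andi  $6, $2, 6        | $0=0 $1=15 $2=15 $3=2 $4=4 $5=1 $6=6
PC=11 andi  $2, $0, 10       | $0=0 $1=15 $2=0 $3=2 $4=4 $5=1 $6=6

6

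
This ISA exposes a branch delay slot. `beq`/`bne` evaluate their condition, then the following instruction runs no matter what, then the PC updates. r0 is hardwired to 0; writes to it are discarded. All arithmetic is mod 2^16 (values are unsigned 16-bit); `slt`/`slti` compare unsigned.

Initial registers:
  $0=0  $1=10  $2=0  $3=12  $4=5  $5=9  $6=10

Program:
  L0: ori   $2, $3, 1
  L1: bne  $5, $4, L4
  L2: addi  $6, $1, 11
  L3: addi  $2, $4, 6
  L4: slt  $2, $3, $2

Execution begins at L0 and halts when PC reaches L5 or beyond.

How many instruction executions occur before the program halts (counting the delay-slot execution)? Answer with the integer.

[0] ori   $2, $3, 1  →  {$0:0, $1:10, $2:13, $3:12, $4:5, $5:9, $6:10}
[1] bne  $5, $4, L4  →  {$0:0, $1:10, $2:13, $3:12, $4:5, $5:9, $6:10}  ⟨branch taken⟩
[2] addi  $6, $1, 11  →  {$0:0, $1:10, $2:13, $3:12, $4:5, $5:9, $6:21}
[4] slt  $2, $3, $2  →  {$0:0, $1:10, $2:1, $3:12, $4:5, $5:9, $6:21}

4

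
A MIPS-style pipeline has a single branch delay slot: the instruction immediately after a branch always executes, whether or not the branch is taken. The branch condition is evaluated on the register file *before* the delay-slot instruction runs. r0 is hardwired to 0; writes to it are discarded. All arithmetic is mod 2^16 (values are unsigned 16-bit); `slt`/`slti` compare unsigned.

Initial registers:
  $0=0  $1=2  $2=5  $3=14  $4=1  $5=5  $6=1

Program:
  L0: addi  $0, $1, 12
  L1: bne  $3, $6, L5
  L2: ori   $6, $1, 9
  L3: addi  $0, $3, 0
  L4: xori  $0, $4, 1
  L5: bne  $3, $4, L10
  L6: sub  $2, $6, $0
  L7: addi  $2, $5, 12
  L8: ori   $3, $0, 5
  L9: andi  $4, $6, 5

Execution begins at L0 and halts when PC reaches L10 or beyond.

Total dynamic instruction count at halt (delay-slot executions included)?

5

PC=0  addi  $0, $1, 12       | $0=0 $1=2 $2=5 $3=14 $4=1 $5=5 $6=1
PC=1  bne  $3, $6, L5        | $0=0 $1=2 $2=5 $3=14 $4=1 $5=5 $6=1  [TAKEN]
PC=2  ori   $6, $1, 9        | $0=0 $1=2 $2=5 $3=14 $4=1 $5=5 $6=11
PC=5  bne  $3, $4, L10       | $0=0 $1=2 $2=5 $3=14 $4=1 $5=5 $6=11  [TAKEN]
PC=6  sub  $2, $6, $0        | $0=0 $1=2 $2=11 $3=14 $4=1 $5=5 $6=11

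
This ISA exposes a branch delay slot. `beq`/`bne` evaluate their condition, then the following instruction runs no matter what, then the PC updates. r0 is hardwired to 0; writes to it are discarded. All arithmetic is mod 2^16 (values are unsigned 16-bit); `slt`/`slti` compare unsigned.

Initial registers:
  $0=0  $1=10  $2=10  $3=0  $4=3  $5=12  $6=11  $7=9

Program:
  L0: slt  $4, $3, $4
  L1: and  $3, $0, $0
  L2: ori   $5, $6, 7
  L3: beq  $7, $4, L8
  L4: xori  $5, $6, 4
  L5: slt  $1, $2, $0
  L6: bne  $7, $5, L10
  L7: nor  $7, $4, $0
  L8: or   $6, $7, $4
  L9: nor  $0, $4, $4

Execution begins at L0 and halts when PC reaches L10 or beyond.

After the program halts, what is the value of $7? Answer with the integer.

65534

PC=0  slt  $4, $3, $4        | $0=0 $1=10 $2=10 $3=0 $4=1 $5=12 $6=11 $7=9
PC=1  and  $3, $0, $0        | $0=0 $1=10 $2=10 $3=0 $4=1 $5=12 $6=11 $7=9
PC=2  ori   $5, $6, 7        | $0=0 $1=10 $2=10 $3=0 $4=1 $5=15 $6=11 $7=9
PC=3  beq  $7, $4, L8        | $0=0 $1=10 $2=10 $3=0 $4=1 $5=15 $6=11 $7=9  [not taken]
PC=4  xori  $5, $6, 4        | $0=0 $1=10 $2=10 $3=0 $4=1 $5=15 $6=11 $7=9
PC=5  slt  $1, $2, $0        | $0=0 $1=0 $2=10 $3=0 $4=1 $5=15 $6=11 $7=9
PC=6  bne  $7, $5, L10       | $0=0 $1=0 $2=10 $3=0 $4=1 $5=15 $6=11 $7=9  [TAKEN]
PC=7  nor  $7, $4, $0        | $0=0 $1=0 $2=10 $3=0 $4=1 $5=15 $6=11 $7=65534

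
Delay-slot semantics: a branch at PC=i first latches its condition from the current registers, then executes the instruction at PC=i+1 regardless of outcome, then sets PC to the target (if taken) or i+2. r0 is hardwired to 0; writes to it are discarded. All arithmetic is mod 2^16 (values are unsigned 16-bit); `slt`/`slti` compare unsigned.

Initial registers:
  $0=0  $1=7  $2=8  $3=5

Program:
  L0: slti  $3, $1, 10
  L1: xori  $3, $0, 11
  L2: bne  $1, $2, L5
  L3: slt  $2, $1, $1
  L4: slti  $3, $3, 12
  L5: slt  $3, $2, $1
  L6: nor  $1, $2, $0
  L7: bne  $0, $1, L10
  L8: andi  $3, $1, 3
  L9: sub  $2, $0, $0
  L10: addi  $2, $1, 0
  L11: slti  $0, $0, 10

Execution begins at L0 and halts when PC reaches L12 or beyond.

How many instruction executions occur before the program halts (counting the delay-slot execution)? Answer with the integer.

10

[0] slti  $3, $1, 10  →  {$0:0, $1:7, $2:8, $3:1}
[1] xori  $3, $0, 11  →  {$0:0, $1:7, $2:8, $3:11}
[2] bne  $1, $2, L5  →  {$0:0, $1:7, $2:8, $3:11}  ⟨branch taken⟩
[3] slt  $2, $1, $1  →  {$0:0, $1:7, $2:0, $3:11}
[5] slt  $3, $2, $1  →  {$0:0, $1:7, $2:0, $3:1}
[6] nor  $1, $2, $0  →  {$0:0, $1:65535, $2:0, $3:1}
[7] bne  $0, $1, L10  →  {$0:0, $1:65535, $2:0, $3:1}  ⟨branch taken⟩
[8] andi  $3, $1, 3  →  {$0:0, $1:65535, $2:0, $3:3}
[10] addi  $2, $1, 0  →  {$0:0, $1:65535, $2:65535, $3:3}
[11] slti  $0, $0, 10  →  {$0:0, $1:65535, $2:65535, $3:3}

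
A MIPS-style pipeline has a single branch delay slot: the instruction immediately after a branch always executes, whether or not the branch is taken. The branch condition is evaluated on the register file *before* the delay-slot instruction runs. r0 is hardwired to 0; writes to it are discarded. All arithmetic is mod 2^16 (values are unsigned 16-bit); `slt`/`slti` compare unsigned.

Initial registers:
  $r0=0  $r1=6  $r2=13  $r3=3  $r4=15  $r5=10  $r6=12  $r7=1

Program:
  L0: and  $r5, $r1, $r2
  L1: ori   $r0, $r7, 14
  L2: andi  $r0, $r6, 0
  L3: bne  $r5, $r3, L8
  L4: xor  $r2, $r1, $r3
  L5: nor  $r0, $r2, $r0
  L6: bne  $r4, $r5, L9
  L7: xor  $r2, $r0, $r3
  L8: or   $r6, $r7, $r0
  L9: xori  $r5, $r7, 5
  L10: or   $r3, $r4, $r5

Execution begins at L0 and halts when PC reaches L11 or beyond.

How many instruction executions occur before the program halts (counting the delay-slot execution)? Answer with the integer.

#0 and  $r5, $r1, $r2 ; 0/6/13/3/15/4/12/1
#1 ori   $r0, $r7, 14 ; 0/6/13/3/15/4/12/1
#2 andi  $r0, $r6, 0 ; 0/6/13/3/15/4/12/1
#3 bne  $r5, $r3, L8 ; 0/6/13/3/15/4/12/1 ; →target
#4 xor  $r2, $r1, $r3 ; 0/6/5/3/15/4/12/1
#8 or   $r6, $r7, $r0 ; 0/6/5/3/15/4/1/1
#9 xori  $r5, $r7, 5 ; 0/6/5/3/15/4/1/1
#10 or   $r3, $r4, $r5 ; 0/6/5/15/15/4/1/1

8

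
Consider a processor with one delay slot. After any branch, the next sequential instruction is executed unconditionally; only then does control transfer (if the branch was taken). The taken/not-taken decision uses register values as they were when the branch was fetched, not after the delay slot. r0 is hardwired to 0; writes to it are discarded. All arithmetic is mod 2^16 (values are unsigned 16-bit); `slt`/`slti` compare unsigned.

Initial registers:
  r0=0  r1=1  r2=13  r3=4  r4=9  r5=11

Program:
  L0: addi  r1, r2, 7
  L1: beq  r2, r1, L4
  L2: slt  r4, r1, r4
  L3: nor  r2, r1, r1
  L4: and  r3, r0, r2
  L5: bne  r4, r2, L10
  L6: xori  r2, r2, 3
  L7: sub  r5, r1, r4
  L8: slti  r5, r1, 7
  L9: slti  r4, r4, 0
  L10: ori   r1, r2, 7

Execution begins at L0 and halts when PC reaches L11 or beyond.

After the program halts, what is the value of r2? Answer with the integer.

#0 addi  r1, r2, 7 ; 0/20/13/4/9/11
#1 beq  r2, r1, L4 ; 0/20/13/4/9/11 ; →fallthru
#2 slt  r4, r1, r4 ; 0/20/13/4/0/11
#3 nor  r2, r1, r1 ; 0/20/65515/4/0/11
#4 and  r3, r0, r2 ; 0/20/65515/0/0/11
#5 bne  r4, r2, L10 ; 0/20/65515/0/0/11 ; →target
#6 xori  r2, r2, 3 ; 0/20/65512/0/0/11
#10 ori   r1, r2, 7 ; 0/65519/65512/0/0/11

65512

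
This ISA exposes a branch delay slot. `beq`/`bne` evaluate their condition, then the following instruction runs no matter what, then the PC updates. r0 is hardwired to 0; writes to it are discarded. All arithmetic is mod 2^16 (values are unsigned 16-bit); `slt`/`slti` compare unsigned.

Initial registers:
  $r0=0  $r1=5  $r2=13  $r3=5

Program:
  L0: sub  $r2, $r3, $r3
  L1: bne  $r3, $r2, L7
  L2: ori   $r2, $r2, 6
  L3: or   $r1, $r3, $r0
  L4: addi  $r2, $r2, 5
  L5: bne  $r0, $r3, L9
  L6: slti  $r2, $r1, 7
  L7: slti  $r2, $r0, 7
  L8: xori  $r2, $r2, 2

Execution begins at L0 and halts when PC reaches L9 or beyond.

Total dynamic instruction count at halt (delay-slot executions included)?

#0 sub  $r2, $r3, $r3 ; 0/5/0/5
#1 bne  $r3, $r2, L7 ; 0/5/0/5 ; →target
#2 ori   $r2, $r2, 6 ; 0/5/6/5
#7 slti  $r2, $r0, 7 ; 0/5/1/5
#8 xori  $r2, $r2, 2 ; 0/5/3/5

5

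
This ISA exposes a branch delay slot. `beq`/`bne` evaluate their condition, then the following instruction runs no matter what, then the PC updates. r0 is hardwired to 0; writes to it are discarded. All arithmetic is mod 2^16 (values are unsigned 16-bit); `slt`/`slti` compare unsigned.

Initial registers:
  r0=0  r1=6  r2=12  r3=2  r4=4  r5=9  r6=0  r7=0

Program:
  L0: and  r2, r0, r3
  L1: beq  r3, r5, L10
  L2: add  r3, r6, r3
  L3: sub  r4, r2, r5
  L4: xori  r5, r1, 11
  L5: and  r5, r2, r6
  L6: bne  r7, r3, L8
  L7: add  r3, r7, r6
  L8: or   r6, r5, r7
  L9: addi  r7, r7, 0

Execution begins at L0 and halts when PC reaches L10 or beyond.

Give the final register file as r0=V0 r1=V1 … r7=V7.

[0] and  r2, r0, r3  →  {r0:0, r1:6, r2:0, r3:2, r4:4, r5:9, r6:0, r7:0}
[1] beq  r3, r5, L10  →  {r0:0, r1:6, r2:0, r3:2, r4:4, r5:9, r6:0, r7:0}  ⟨branch fallthrough⟩
[2] add  r3, r6, r3  →  {r0:0, r1:6, r2:0, r3:2, r4:4, r5:9, r6:0, r7:0}
[3] sub  r4, r2, r5  →  {r0:0, r1:6, r2:0, r3:2, r4:65527, r5:9, r6:0, r7:0}
[4] xori  r5, r1, 11  →  {r0:0, r1:6, r2:0, r3:2, r4:65527, r5:13, r6:0, r7:0}
[5] and  r5, r2, r6  →  {r0:0, r1:6, r2:0, r3:2, r4:65527, r5:0, r6:0, r7:0}
[6] bne  r7, r3, L8  →  {r0:0, r1:6, r2:0, r3:2, r4:65527, r5:0, r6:0, r7:0}  ⟨branch taken⟩
[7] add  r3, r7, r6  →  {r0:0, r1:6, r2:0, r3:0, r4:65527, r5:0, r6:0, r7:0}
[8] or   r6, r5, r7  →  {r0:0, r1:6, r2:0, r3:0, r4:65527, r5:0, r6:0, r7:0}
[9] addi  r7, r7, 0  →  {r0:0, r1:6, r2:0, r3:0, r4:65527, r5:0, r6:0, r7:0}

r0=0 r1=6 r2=0 r3=0 r4=65527 r5=0 r6=0 r7=0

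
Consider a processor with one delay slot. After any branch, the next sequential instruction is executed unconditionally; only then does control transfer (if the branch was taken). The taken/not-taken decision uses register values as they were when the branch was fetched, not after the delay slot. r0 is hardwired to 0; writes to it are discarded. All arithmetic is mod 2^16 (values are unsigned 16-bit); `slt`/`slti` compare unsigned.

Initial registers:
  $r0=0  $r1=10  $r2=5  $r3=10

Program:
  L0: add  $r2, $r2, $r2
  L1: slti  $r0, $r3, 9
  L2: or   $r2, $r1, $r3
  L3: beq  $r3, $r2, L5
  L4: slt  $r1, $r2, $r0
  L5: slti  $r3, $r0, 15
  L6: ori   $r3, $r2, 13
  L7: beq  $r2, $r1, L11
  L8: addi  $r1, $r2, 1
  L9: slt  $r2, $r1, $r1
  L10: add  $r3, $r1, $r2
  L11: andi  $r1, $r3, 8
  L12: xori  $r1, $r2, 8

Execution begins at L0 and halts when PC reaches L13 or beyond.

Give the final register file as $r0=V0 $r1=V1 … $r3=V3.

  step pc=0: add  $r2, $r2, $r2  regs=(0,10,10,10)
  step pc=1: slti  $r0, $r3, 9  regs=(0,10,10,10)
  step pc=2: or   $r2, $r1, $r3  regs=(0,10,10,10)
  step pc=3: beq  $r3, $r2, L5  cond=T  regs=(0,10,10,10)
  step pc=4: slt  $r1, $r2, $r0  regs=(0,0,10,10)
  step pc=5: slti  $r3, $r0, 15  regs=(0,0,10,1)
  step pc=6: ori   $r3, $r2, 13  regs=(0,0,10,15)
  step pc=7: beq  $r2, $r1, L11  cond=F  regs=(0,0,10,15)
  step pc=8: addi  $r1, $r2, 1  regs=(0,11,10,15)
  step pc=9: slt  $r2, $r1, $r1  regs=(0,11,0,15)
  step pc=10: add  $r3, $r1, $r2  regs=(0,11,0,11)
  step pc=11: andi  $r1, $r3, 8  regs=(0,8,0,11)
  step pc=12: xori  $r1, $r2, 8  regs=(0,8,0,11)

$r0=0 $r1=8 $r2=0 $r3=11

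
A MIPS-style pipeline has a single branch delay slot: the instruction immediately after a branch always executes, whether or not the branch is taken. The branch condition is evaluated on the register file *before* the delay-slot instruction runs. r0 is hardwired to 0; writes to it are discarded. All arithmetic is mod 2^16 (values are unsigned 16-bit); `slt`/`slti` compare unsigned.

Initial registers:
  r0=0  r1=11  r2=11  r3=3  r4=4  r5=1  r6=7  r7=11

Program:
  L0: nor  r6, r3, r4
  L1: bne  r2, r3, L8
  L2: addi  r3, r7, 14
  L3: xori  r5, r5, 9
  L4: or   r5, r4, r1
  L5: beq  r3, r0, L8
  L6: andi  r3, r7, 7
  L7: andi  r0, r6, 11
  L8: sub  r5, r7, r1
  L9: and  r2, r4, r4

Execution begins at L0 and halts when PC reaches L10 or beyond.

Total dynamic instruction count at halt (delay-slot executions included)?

PC=0  nor  r6, r3, r4        | r0=0 r1=11 r2=11 r3=3 r4=4 r5=1 r6=65528 r7=11
PC=1  bne  r2, r3, L8        | r0=0 r1=11 r2=11 r3=3 r4=4 r5=1 r6=65528 r7=11  [TAKEN]
PC=2  addi  r3, r7, 14       | r0=0 r1=11 r2=11 r3=25 r4=4 r5=1 r6=65528 r7=11
PC=8  sub  r5, r7, r1        | r0=0 r1=11 r2=11 r3=25 r4=4 r5=0 r6=65528 r7=11
PC=9  and  r2, r4, r4        | r0=0 r1=11 r2=4 r3=25 r4=4 r5=0 r6=65528 r7=11

5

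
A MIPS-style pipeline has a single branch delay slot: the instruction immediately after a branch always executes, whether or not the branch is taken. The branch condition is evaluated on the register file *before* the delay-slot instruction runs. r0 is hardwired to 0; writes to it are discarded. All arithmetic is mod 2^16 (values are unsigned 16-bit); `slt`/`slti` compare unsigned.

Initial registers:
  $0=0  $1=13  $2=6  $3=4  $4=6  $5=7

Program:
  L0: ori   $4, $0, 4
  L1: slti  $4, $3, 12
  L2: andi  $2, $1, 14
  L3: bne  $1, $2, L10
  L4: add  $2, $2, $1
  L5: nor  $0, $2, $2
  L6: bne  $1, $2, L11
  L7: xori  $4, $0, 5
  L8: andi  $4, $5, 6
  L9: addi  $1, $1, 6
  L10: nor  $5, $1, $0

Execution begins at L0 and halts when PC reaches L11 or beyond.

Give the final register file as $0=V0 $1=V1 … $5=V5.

$0=0 $1=13 $2=25 $3=4 $4=1 $5=65522

  step pc=0: ori   $4, $0, 4  regs=(0,13,6,4,4,7)
  step pc=1: slti  $4, $3, 12  regs=(0,13,6,4,1,7)
  step pc=2: andi  $2, $1, 14  regs=(0,13,12,4,1,7)
  step pc=3: bne  $1, $2, L10  cond=T  regs=(0,13,12,4,1,7)
  step pc=4: add  $2, $2, $1  regs=(0,13,25,4,1,7)
  step pc=10: nor  $5, $1, $0  regs=(0,13,25,4,1,65522)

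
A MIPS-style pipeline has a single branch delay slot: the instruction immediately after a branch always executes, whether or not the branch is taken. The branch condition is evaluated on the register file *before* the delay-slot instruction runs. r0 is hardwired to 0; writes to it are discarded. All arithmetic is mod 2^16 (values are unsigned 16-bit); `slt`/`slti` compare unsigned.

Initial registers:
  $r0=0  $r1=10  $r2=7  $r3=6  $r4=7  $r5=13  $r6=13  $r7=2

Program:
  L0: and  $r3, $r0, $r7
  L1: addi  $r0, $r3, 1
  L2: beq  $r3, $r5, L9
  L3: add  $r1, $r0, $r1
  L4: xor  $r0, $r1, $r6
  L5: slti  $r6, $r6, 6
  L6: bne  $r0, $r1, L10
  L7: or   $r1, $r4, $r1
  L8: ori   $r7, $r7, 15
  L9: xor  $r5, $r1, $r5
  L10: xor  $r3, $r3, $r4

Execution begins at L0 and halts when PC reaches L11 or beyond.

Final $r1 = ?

15

#0 and  $r3, $r0, $r7 ; 0/10/7/0/7/13/13/2
#1 addi  $r0, $r3, 1 ; 0/10/7/0/7/13/13/2
#2 beq  $r3, $r5, L9 ; 0/10/7/0/7/13/13/2 ; →fallthru
#3 add  $r1, $r0, $r1 ; 0/10/7/0/7/13/13/2
#4 xor  $r0, $r1, $r6 ; 0/10/7/0/7/13/13/2
#5 slti  $r6, $r6, 6 ; 0/10/7/0/7/13/0/2
#6 bne  $r0, $r1, L10 ; 0/10/7/0/7/13/0/2 ; →target
#7 or   $r1, $r4, $r1 ; 0/15/7/0/7/13/0/2
#10 xor  $r3, $r3, $r4 ; 0/15/7/7/7/13/0/2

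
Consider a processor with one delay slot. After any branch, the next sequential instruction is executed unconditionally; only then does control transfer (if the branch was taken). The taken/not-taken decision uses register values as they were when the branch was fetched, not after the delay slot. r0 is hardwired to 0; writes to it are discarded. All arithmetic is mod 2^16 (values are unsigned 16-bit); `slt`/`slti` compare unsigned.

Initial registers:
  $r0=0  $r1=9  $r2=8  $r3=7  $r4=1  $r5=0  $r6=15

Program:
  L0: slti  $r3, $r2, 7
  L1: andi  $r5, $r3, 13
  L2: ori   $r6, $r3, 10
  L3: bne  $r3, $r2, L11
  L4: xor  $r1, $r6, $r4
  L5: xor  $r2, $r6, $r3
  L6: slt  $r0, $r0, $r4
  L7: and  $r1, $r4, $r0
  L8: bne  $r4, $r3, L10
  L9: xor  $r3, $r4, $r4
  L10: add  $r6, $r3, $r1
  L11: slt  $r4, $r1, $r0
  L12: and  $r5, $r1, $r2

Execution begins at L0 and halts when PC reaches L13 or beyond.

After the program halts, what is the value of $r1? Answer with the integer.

  step pc=0: slti  $r3, $r2, 7  regs=(0,9,8,0,1,0,15)
  step pc=1: andi  $r5, $r3, 13  regs=(0,9,8,0,1,0,15)
  step pc=2: ori   $r6, $r3, 10  regs=(0,9,8,0,1,0,10)
  step pc=3: bne  $r3, $r2, L11  cond=T  regs=(0,9,8,0,1,0,10)
  step pc=4: xor  $r1, $r6, $r4  regs=(0,11,8,0,1,0,10)
  step pc=11: slt  $r4, $r1, $r0  regs=(0,11,8,0,0,0,10)
  step pc=12: and  $r5, $r1, $r2  regs=(0,11,8,0,0,8,10)

11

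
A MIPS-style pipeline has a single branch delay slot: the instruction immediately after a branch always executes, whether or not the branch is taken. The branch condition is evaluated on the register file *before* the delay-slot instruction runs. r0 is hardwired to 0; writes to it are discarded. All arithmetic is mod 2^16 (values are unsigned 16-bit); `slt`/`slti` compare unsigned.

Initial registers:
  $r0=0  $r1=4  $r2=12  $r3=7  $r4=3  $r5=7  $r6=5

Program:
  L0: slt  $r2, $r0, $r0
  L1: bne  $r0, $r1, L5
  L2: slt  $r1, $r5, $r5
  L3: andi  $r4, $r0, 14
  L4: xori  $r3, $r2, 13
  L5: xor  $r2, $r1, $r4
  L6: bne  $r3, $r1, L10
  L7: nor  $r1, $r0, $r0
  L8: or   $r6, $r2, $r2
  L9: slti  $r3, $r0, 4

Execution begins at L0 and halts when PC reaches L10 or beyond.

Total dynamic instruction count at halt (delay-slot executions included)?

  step pc=0: slt  $r2, $r0, $r0  regs=(0,4,0,7,3,7,5)
  step pc=1: bne  $r0, $r1, L5  cond=T  regs=(0,4,0,7,3,7,5)
  step pc=2: slt  $r1, $r5, $r5  regs=(0,0,0,7,3,7,5)
  step pc=5: xor  $r2, $r1, $r4  regs=(0,0,3,7,3,7,5)
  step pc=6: bne  $r3, $r1, L10  cond=T  regs=(0,0,3,7,3,7,5)
  step pc=7: nor  $r1, $r0, $r0  regs=(0,65535,3,7,3,7,5)

6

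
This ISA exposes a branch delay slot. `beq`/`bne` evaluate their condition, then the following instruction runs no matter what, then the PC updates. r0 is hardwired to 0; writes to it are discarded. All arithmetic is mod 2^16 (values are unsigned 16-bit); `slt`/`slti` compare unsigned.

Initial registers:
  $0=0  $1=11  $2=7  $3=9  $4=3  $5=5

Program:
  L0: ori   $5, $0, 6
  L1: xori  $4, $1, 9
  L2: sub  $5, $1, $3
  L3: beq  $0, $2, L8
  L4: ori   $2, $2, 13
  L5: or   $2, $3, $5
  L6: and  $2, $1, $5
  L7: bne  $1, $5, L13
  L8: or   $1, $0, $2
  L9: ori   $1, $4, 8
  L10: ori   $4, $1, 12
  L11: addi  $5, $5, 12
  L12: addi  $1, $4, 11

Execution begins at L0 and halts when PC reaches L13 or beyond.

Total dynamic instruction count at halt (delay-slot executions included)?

9

#0 ori   $5, $0, 6 ; 0/11/7/9/3/6
#1 xori  $4, $1, 9 ; 0/11/7/9/2/6
#2 sub  $5, $1, $3 ; 0/11/7/9/2/2
#3 beq  $0, $2, L8 ; 0/11/7/9/2/2 ; →fallthru
#4 ori   $2, $2, 13 ; 0/11/15/9/2/2
#5 or   $2, $3, $5 ; 0/11/11/9/2/2
#6 and  $2, $1, $5 ; 0/11/2/9/2/2
#7 bne  $1, $5, L13 ; 0/11/2/9/2/2 ; →target
#8 or   $1, $0, $2 ; 0/2/2/9/2/2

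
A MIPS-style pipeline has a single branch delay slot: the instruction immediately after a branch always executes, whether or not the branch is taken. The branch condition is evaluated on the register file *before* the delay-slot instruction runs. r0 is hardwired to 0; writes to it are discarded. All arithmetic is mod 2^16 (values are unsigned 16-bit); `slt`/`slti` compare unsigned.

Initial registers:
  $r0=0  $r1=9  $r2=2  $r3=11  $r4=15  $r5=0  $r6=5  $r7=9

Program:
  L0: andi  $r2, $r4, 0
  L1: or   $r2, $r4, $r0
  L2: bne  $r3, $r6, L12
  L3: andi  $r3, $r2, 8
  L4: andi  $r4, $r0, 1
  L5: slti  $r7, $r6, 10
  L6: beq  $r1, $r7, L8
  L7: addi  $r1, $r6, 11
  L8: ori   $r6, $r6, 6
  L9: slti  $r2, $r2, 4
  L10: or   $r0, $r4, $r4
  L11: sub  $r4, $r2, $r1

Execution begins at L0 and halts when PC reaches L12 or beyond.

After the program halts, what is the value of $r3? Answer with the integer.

#0 andi  $r2, $r4, 0 ; 0/9/0/11/15/0/5/9
#1 or   $r2, $r4, $r0 ; 0/9/15/11/15/0/5/9
#2 bne  $r3, $r6, L12 ; 0/9/15/11/15/0/5/9 ; →target
#3 andi  $r3, $r2, 8 ; 0/9/15/8/15/0/5/9

8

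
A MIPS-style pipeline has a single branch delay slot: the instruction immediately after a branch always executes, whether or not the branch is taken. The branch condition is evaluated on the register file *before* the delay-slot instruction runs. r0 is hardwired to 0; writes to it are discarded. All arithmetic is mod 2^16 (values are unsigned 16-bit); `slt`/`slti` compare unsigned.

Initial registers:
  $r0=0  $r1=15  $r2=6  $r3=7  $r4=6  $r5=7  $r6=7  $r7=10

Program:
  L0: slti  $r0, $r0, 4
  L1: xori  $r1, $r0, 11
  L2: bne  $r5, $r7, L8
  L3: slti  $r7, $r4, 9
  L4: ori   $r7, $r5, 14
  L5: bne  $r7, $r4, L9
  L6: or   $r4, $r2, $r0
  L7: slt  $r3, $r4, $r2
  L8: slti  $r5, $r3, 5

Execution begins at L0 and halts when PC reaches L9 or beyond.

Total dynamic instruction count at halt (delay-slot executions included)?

5

#0 slti  $r0, $r0, 4 ; 0/15/6/7/6/7/7/10
#1 xori  $r1, $r0, 11 ; 0/11/6/7/6/7/7/10
#2 bne  $r5, $r7, L8 ; 0/11/6/7/6/7/7/10 ; →target
#3 slti  $r7, $r4, 9 ; 0/11/6/7/6/7/7/1
#8 slti  $r5, $r3, 5 ; 0/11/6/7/6/0/7/1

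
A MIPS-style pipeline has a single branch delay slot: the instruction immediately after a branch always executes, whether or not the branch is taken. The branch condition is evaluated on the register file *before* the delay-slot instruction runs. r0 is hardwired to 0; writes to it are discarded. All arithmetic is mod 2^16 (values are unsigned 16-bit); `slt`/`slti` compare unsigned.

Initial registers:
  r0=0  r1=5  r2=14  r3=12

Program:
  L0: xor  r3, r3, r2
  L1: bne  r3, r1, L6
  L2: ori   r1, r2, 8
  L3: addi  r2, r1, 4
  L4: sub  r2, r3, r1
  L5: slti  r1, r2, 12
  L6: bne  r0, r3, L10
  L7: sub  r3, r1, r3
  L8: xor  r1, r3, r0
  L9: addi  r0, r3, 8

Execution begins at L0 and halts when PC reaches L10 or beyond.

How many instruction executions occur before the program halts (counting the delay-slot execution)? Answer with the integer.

5

#0 xor  r3, r3, r2 ; 0/5/14/2
#1 bne  r3, r1, L6 ; 0/5/14/2 ; →target
#2 ori   r1, r2, 8 ; 0/14/14/2
#6 bne  r0, r3, L10 ; 0/14/14/2 ; →target
#7 sub  r3, r1, r3 ; 0/14/14/12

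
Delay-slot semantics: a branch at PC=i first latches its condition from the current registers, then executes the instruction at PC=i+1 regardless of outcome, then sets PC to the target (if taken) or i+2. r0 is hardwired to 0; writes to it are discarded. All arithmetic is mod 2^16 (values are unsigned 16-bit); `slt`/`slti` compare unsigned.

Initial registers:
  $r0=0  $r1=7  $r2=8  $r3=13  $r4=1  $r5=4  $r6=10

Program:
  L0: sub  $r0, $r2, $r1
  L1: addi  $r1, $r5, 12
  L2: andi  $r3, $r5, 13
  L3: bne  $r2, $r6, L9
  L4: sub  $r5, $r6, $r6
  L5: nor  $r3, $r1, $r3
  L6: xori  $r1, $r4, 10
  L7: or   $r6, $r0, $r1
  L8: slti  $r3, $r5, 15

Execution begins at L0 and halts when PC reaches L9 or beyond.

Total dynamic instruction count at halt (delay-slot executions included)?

5

#0 sub  $r0, $r2, $r1 ; 0/7/8/13/1/4/10
#1 addi  $r1, $r5, 12 ; 0/16/8/13/1/4/10
#2 andi  $r3, $r5, 13 ; 0/16/8/4/1/4/10
#3 bne  $r2, $r6, L9 ; 0/16/8/4/1/4/10 ; →target
#4 sub  $r5, $r6, $r6 ; 0/16/8/4/1/0/10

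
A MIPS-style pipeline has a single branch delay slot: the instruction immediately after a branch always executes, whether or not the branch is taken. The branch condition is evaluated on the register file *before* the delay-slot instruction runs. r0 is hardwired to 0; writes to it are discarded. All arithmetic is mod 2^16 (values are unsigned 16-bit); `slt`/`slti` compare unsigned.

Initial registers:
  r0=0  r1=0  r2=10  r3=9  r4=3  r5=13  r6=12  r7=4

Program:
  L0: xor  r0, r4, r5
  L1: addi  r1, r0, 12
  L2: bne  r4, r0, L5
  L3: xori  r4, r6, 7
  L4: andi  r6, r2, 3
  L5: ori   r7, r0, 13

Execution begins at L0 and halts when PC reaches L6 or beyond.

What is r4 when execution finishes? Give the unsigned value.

#0 xor  r0, r4, r5 ; 0/0/10/9/3/13/12/4
#1 addi  r1, r0, 12 ; 0/12/10/9/3/13/12/4
#2 bne  r4, r0, L5 ; 0/12/10/9/3/13/12/4 ; →target
#3 xori  r4, r6, 7 ; 0/12/10/9/11/13/12/4
#5 ori   r7, r0, 13 ; 0/12/10/9/11/13/12/13

11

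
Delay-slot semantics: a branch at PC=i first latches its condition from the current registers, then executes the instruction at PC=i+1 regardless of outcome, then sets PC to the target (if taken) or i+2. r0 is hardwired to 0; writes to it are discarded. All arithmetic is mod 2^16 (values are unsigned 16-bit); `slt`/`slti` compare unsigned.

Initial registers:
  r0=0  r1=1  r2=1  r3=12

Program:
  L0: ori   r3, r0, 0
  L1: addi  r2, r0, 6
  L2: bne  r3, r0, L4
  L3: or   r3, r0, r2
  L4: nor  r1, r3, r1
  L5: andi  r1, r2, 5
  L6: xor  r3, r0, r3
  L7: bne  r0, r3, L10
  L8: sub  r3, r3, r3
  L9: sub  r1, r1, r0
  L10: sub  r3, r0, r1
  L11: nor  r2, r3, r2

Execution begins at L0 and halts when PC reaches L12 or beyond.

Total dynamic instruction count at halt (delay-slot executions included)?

[0] ori   r3, r0, 0  →  {r0:0, r1:1, r2:1, r3:0}
[1] addi  r2, r0, 6  →  {r0:0, r1:1, r2:6, r3:0}
[2] bne  r3, r0, L4  →  {r0:0, r1:1, r2:6, r3:0}  ⟨branch fallthrough⟩
[3] or   r3, r0, r2  →  {r0:0, r1:1, r2:6, r3:6}
[4] nor  r1, r3, r1  →  {r0:0, r1:65528, r2:6, r3:6}
[5] andi  r1, r2, 5  →  {r0:0, r1:4, r2:6, r3:6}
[6] xor  r3, r0, r3  →  {r0:0, r1:4, r2:6, r3:6}
[7] bne  r0, r3, L10  →  {r0:0, r1:4, r2:6, r3:6}  ⟨branch taken⟩
[8] sub  r3, r3, r3  →  {r0:0, r1:4, r2:6, r3:0}
[10] sub  r3, r0, r1  →  {r0:0, r1:4, r2:6, r3:65532}
[11] nor  r2, r3, r2  →  {r0:0, r1:4, r2:1, r3:65532}

11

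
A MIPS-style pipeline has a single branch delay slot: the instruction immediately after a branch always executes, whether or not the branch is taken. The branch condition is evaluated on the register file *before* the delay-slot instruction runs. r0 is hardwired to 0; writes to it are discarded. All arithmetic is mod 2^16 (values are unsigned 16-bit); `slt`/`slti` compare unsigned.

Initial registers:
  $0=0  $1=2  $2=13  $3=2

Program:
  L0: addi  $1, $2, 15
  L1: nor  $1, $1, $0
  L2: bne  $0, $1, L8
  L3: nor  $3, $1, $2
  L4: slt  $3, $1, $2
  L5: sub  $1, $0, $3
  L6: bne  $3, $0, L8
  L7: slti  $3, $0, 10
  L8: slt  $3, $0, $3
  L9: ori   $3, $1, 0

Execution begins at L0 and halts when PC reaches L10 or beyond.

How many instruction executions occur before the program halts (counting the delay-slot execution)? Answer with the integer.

#0 addi  $1, $2, 15 ; 0/28/13/2
#1 nor  $1, $1, $0 ; 0/65507/13/2
#2 bne  $0, $1, L8 ; 0/65507/13/2 ; →target
#3 nor  $3, $1, $2 ; 0/65507/13/16
#8 slt  $3, $0, $3 ; 0/65507/13/1
#9 ori   $3, $1, 0 ; 0/65507/13/65507

6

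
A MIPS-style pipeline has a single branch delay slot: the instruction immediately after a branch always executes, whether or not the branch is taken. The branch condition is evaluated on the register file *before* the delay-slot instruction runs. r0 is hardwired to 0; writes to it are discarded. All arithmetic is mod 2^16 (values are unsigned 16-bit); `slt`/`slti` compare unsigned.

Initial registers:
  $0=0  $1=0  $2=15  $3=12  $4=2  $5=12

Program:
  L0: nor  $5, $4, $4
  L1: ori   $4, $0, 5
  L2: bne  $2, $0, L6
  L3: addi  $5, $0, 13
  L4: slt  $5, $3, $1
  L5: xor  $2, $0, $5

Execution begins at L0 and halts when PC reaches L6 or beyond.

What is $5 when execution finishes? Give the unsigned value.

13

  step pc=0: nor  $5, $4, $4  regs=(0,0,15,12,2,65533)
  step pc=1: ori   $4, $0, 5  regs=(0,0,15,12,5,65533)
  step pc=2: bne  $2, $0, L6  cond=T  regs=(0,0,15,12,5,65533)
  step pc=3: addi  $5, $0, 13  regs=(0,0,15,12,5,13)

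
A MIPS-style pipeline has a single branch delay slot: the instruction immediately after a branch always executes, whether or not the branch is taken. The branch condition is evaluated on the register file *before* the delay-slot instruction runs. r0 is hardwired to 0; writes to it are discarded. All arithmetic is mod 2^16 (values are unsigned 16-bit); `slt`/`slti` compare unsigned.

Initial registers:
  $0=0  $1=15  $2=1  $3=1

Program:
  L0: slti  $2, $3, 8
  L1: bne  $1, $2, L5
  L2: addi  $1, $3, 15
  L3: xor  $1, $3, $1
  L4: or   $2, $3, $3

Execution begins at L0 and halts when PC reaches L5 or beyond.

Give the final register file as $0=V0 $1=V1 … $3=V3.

$0=0 $1=16 $2=1 $3=1

PC=0  slti  $2, $3, 8        | $0=0 $1=15 $2=1 $3=1
PC=1  bne  $1, $2, L5        | $0=0 $1=15 $2=1 $3=1  [TAKEN]
PC=2  addi  $1, $3, 15       | $0=0 $1=16 $2=1 $3=1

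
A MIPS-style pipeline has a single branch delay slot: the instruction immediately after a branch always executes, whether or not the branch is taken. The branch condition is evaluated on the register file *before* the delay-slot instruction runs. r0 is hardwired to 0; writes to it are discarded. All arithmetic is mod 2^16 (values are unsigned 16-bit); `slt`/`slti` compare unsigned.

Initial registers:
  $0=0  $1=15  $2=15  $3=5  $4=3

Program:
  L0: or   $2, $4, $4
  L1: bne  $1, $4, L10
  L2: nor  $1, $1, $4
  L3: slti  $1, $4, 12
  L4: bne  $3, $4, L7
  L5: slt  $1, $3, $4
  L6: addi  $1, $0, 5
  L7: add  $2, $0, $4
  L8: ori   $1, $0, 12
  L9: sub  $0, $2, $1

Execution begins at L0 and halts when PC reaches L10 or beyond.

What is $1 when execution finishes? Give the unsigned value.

  step pc=0: or   $2, $4, $4  regs=(0,15,3,5,3)
  step pc=1: bne  $1, $4, L10  cond=T  regs=(0,15,3,5,3)
  step pc=2: nor  $1, $1, $4  regs=(0,65520,3,5,3)

65520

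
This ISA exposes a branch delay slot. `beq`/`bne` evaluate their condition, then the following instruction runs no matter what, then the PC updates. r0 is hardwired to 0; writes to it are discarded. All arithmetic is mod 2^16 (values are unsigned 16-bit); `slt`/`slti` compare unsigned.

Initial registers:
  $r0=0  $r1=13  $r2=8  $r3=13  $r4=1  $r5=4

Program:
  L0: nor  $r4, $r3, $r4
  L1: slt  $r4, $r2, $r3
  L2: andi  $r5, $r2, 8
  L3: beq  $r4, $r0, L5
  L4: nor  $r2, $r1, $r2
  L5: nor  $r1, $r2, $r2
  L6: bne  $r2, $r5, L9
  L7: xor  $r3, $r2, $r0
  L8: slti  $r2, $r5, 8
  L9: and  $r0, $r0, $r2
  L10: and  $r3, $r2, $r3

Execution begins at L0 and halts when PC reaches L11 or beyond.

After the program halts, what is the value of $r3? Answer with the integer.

#0 nor  $r4, $r3, $r4 ; 0/13/8/13/65522/4
#1 slt  $r4, $r2, $r3 ; 0/13/8/13/1/4
#2 andi  $r5, $r2, 8 ; 0/13/8/13/1/8
#3 beq  $r4, $r0, L5 ; 0/13/8/13/1/8 ; →fallthru
#4 nor  $r2, $r1, $r2 ; 0/13/65522/13/1/8
#5 nor  $r1, $r2, $r2 ; 0/13/65522/13/1/8
#6 bne  $r2, $r5, L9 ; 0/13/65522/13/1/8 ; →target
#7 xor  $r3, $r2, $r0 ; 0/13/65522/65522/1/8
#9 and  $r0, $r0, $r2 ; 0/13/65522/65522/1/8
#10 and  $r3, $r2, $r3 ; 0/13/65522/65522/1/8

65522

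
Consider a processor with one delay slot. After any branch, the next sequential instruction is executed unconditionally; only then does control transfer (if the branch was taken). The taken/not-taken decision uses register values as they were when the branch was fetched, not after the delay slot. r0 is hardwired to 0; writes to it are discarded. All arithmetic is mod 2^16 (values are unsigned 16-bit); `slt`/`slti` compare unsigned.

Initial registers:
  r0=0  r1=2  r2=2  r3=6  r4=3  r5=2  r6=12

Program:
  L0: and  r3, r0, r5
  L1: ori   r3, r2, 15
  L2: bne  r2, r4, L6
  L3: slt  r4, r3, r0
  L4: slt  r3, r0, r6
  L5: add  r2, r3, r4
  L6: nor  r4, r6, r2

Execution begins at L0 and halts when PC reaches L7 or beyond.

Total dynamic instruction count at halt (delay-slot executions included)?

  step pc=0: and  r3, r0, r5  regs=(0,2,2,0,3,2,12)
  step pc=1: ori   r3, r2, 15  regs=(0,2,2,15,3,2,12)
  step pc=2: bne  r2, r4, L6  cond=T  regs=(0,2,2,15,3,2,12)
  step pc=3: slt  r4, r3, r0  regs=(0,2,2,15,0,2,12)
  step pc=6: nor  r4, r6, r2  regs=(0,2,2,15,65521,2,12)

5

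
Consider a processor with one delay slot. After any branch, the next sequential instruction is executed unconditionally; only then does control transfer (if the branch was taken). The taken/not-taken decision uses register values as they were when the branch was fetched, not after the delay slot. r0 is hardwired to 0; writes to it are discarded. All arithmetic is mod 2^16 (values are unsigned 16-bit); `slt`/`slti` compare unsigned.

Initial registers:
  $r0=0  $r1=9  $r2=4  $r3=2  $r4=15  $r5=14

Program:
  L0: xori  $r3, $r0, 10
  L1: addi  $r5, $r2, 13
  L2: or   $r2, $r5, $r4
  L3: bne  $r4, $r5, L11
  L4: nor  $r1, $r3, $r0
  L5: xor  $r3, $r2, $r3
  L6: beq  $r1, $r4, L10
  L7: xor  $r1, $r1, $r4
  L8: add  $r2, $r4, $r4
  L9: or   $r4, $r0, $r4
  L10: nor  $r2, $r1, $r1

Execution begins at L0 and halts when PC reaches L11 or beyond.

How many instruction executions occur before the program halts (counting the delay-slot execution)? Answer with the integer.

  step pc=0: xori  $r3, $r0, 10  regs=(0,9,4,10,15,14)
  step pc=1: addi  $r5, $r2, 13  regs=(0,9,4,10,15,17)
  step pc=2: or   $r2, $r5, $r4  regs=(0,9,31,10,15,17)
  step pc=3: bne  $r4, $r5, L11  cond=T  regs=(0,9,31,10,15,17)
  step pc=4: nor  $r1, $r3, $r0  regs=(0,65525,31,10,15,17)

5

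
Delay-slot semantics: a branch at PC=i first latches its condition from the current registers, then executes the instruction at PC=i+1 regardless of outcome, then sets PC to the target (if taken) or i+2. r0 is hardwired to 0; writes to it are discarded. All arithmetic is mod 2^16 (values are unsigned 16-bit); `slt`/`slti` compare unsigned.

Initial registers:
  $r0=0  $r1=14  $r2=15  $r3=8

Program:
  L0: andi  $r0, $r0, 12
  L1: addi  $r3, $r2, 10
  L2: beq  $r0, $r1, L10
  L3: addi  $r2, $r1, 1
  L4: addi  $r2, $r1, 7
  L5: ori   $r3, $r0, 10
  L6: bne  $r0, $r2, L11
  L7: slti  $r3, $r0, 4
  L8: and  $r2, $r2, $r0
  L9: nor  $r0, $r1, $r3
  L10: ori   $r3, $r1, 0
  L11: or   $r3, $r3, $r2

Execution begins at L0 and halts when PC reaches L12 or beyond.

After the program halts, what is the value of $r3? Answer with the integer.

21

  step pc=0: andi  $r0, $r0, 12  regs=(0,14,15,8)
  step pc=1: addi  $r3, $r2, 10  regs=(0,14,15,25)
  step pc=2: beq  $r0, $r1, L10  cond=F  regs=(0,14,15,25)
  step pc=3: addi  $r2, $r1, 1  regs=(0,14,15,25)
  step pc=4: addi  $r2, $r1, 7  regs=(0,14,21,25)
  step pc=5: ori   $r3, $r0, 10  regs=(0,14,21,10)
  step pc=6: bne  $r0, $r2, L11  cond=T  regs=(0,14,21,10)
  step pc=7: slti  $r3, $r0, 4  regs=(0,14,21,1)
  step pc=11: or   $r3, $r3, $r2  regs=(0,14,21,21)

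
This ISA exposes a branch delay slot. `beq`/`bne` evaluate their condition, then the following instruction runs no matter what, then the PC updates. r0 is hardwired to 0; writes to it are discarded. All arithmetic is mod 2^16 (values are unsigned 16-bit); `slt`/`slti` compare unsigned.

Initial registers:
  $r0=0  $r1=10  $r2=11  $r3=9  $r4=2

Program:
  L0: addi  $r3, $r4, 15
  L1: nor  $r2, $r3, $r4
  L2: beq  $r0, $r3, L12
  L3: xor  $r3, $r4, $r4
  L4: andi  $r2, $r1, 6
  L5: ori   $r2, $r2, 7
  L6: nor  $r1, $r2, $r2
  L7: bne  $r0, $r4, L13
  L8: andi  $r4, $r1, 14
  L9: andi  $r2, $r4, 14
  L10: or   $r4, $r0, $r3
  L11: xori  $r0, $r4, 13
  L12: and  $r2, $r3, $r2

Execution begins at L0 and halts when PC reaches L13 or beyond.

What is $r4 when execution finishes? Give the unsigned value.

[0] addi  $r3, $r4, 15  →  {$r0:0, $r1:10, $r2:11, $r3:17, $r4:2}
[1] nor  $r2, $r3, $r4  →  {$r0:0, $r1:10, $r2:65516, $r3:17, $r4:2}
[2] beq  $r0, $r3, L12  →  {$r0:0, $r1:10, $r2:65516, $r3:17, $r4:2}  ⟨branch fallthrough⟩
[3] xor  $r3, $r4, $r4  →  {$r0:0, $r1:10, $r2:65516, $r3:0, $r4:2}
[4] andi  $r2, $r1, 6  →  {$r0:0, $r1:10, $r2:2, $r3:0, $r4:2}
[5] ori   $r2, $r2, 7  →  {$r0:0, $r1:10, $r2:7, $r3:0, $r4:2}
[6] nor  $r1, $r2, $r2  →  {$r0:0, $r1:65528, $r2:7, $r3:0, $r4:2}
[7] bne  $r0, $r4, L13  →  {$r0:0, $r1:65528, $r2:7, $r3:0, $r4:2}  ⟨branch taken⟩
[8] andi  $r4, $r1, 14  →  {$r0:0, $r1:65528, $r2:7, $r3:0, $r4:8}

8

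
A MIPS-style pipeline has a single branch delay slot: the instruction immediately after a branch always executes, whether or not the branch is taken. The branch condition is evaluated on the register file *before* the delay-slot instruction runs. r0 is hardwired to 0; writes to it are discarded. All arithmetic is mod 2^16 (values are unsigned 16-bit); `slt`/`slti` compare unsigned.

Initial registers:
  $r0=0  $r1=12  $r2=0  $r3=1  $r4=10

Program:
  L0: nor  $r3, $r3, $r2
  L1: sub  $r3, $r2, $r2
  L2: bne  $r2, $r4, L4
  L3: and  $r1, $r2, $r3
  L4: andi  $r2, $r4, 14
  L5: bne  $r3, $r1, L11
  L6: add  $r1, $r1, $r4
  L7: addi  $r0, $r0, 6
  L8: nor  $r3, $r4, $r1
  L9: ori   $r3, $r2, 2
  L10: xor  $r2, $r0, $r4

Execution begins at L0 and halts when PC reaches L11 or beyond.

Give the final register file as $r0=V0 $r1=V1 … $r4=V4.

$r0=0 $r1=10 $r2=10 $r3=10 $r4=10

PC=0  nor  $r3, $r3, $r2     | $r0=0 $r1=12 $r2=0 $r3=65534 $r4=10
PC=1  sub  $r3, $r2, $r2     | $r0=0 $r1=12 $r2=0 $r3=0 $r4=10
PC=2  bne  $r2, $r4, L4      | $r0=0 $r1=12 $r2=0 $r3=0 $r4=10  [TAKEN]
PC=3  and  $r1, $r2, $r3     | $r0=0 $r1=0 $r2=0 $r3=0 $r4=10
PC=4  andi  $r2, $r4, 14     | $r0=0 $r1=0 $r2=10 $r3=0 $r4=10
PC=5  bne  $r3, $r1, L11     | $r0=0 $r1=0 $r2=10 $r3=0 $r4=10  [not taken]
PC=6  add  $r1, $r1, $r4     | $r0=0 $r1=10 $r2=10 $r3=0 $r4=10
PC=7  addi  $r0, $r0, 6      | $r0=0 $r1=10 $r2=10 $r3=0 $r4=10
PC=8  nor  $r3, $r4, $r1     | $r0=0 $r1=10 $r2=10 $r3=65525 $r4=10
PC=9  ori   $r3, $r2, 2      | $r0=0 $r1=10 $r2=10 $r3=10 $r4=10
PC=10 xor  $r2, $r0, $r4     | $r0=0 $r1=10 $r2=10 $r3=10 $r4=10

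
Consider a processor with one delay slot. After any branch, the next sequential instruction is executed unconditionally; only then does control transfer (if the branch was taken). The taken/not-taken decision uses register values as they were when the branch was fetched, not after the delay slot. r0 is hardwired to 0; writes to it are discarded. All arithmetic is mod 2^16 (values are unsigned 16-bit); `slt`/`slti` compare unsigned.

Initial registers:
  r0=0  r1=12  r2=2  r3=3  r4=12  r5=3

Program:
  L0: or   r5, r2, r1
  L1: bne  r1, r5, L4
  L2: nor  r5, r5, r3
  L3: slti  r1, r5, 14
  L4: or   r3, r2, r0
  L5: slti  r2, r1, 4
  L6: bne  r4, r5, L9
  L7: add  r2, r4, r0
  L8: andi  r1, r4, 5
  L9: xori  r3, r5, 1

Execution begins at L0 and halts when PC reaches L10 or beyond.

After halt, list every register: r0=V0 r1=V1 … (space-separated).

r0=0 r1=12 r2=12 r3=65521 r4=12 r5=65520

#0 or   r5, r2, r1 ; 0/12/2/3/12/14
#1 bne  r1, r5, L4 ; 0/12/2/3/12/14 ; →target
#2 nor  r5, r5, r3 ; 0/12/2/3/12/65520
#4 or   r3, r2, r0 ; 0/12/2/2/12/65520
#5 slti  r2, r1, 4 ; 0/12/0/2/12/65520
#6 bne  r4, r5, L9 ; 0/12/0/2/12/65520 ; →target
#7 add  r2, r4, r0 ; 0/12/12/2/12/65520
#9 xori  r3, r5, 1 ; 0/12/12/65521/12/65520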